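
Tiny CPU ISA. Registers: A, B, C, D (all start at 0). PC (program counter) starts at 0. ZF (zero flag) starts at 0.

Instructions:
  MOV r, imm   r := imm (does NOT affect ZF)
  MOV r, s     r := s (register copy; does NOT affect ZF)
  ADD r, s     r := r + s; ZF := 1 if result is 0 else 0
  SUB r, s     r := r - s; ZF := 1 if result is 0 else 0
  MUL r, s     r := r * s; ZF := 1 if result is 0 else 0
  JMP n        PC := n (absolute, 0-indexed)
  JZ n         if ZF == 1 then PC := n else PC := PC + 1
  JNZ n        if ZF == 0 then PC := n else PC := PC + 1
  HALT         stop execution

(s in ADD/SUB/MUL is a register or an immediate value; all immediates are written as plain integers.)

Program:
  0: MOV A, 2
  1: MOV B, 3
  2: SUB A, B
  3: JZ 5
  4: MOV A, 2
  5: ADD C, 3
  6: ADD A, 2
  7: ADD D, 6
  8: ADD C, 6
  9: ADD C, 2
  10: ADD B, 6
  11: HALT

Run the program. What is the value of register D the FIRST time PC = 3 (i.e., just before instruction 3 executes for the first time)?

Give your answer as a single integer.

Step 1: PC=0 exec 'MOV A, 2'. After: A=2 B=0 C=0 D=0 ZF=0 PC=1
Step 2: PC=1 exec 'MOV B, 3'. After: A=2 B=3 C=0 D=0 ZF=0 PC=2
Step 3: PC=2 exec 'SUB A, B'. After: A=-1 B=3 C=0 D=0 ZF=0 PC=3
First time PC=3: D=0

0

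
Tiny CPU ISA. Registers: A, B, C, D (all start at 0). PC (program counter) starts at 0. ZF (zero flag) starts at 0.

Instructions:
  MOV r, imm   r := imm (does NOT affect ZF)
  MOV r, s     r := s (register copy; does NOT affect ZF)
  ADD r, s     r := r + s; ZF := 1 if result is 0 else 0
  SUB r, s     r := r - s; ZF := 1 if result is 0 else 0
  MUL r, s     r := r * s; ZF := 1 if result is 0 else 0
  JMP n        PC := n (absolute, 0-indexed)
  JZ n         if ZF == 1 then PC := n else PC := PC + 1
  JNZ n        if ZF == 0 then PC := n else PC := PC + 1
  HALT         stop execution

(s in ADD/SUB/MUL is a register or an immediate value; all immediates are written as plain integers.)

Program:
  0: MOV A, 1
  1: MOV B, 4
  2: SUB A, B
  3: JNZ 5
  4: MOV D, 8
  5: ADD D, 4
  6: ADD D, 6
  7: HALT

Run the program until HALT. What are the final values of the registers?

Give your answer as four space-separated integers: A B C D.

Step 1: PC=0 exec 'MOV A, 1'. After: A=1 B=0 C=0 D=0 ZF=0 PC=1
Step 2: PC=1 exec 'MOV B, 4'. After: A=1 B=4 C=0 D=0 ZF=0 PC=2
Step 3: PC=2 exec 'SUB A, B'. After: A=-3 B=4 C=0 D=0 ZF=0 PC=3
Step 4: PC=3 exec 'JNZ 5'. After: A=-3 B=4 C=0 D=0 ZF=0 PC=5
Step 5: PC=5 exec 'ADD D, 4'. After: A=-3 B=4 C=0 D=4 ZF=0 PC=6
Step 6: PC=6 exec 'ADD D, 6'. After: A=-3 B=4 C=0 D=10 ZF=0 PC=7
Step 7: PC=7 exec 'HALT'. After: A=-3 B=4 C=0 D=10 ZF=0 PC=7 HALTED

Answer: -3 4 0 10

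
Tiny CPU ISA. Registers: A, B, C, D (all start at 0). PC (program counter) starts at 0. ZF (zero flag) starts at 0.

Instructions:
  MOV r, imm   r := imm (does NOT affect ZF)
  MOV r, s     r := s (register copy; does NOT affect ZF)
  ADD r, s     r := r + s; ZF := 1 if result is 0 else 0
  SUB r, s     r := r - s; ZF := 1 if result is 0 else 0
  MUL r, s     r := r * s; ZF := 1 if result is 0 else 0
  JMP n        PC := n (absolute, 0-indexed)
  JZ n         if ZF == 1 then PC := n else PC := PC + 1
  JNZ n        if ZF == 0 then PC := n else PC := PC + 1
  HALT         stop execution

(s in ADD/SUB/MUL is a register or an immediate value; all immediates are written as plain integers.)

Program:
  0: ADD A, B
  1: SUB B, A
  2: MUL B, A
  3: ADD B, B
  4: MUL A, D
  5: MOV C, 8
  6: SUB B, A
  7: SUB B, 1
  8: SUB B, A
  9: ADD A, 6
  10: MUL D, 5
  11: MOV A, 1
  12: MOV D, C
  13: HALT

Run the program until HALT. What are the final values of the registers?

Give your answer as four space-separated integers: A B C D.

Answer: 1 -1 8 8

Derivation:
Step 1: PC=0 exec 'ADD A, B'. After: A=0 B=0 C=0 D=0 ZF=1 PC=1
Step 2: PC=1 exec 'SUB B, A'. After: A=0 B=0 C=0 D=0 ZF=1 PC=2
Step 3: PC=2 exec 'MUL B, A'. After: A=0 B=0 C=0 D=0 ZF=1 PC=3
Step 4: PC=3 exec 'ADD B, B'. After: A=0 B=0 C=0 D=0 ZF=1 PC=4
Step 5: PC=4 exec 'MUL A, D'. After: A=0 B=0 C=0 D=0 ZF=1 PC=5
Step 6: PC=5 exec 'MOV C, 8'. After: A=0 B=0 C=8 D=0 ZF=1 PC=6
Step 7: PC=6 exec 'SUB B, A'. After: A=0 B=0 C=8 D=0 ZF=1 PC=7
Step 8: PC=7 exec 'SUB B, 1'. After: A=0 B=-1 C=8 D=0 ZF=0 PC=8
Step 9: PC=8 exec 'SUB B, A'. After: A=0 B=-1 C=8 D=0 ZF=0 PC=9
Step 10: PC=9 exec 'ADD A, 6'. After: A=6 B=-1 C=8 D=0 ZF=0 PC=10
Step 11: PC=10 exec 'MUL D, 5'. After: A=6 B=-1 C=8 D=0 ZF=1 PC=11
Step 12: PC=11 exec 'MOV A, 1'. After: A=1 B=-1 C=8 D=0 ZF=1 PC=12
Step 13: PC=12 exec 'MOV D, C'. After: A=1 B=-1 C=8 D=8 ZF=1 PC=13
Step 14: PC=13 exec 'HALT'. After: A=1 B=-1 C=8 D=8 ZF=1 PC=13 HALTED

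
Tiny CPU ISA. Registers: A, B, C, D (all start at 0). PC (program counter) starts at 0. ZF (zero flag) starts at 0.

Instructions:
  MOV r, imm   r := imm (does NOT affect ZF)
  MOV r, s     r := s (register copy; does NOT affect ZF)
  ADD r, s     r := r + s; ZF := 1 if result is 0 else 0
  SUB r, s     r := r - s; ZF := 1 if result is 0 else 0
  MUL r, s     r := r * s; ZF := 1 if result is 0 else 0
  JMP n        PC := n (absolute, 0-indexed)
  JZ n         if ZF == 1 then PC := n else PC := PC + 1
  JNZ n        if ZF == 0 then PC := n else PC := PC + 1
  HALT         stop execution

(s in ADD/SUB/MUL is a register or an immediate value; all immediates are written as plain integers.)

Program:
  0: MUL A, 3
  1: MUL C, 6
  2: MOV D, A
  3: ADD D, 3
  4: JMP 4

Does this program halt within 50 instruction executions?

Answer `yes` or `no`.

Step 1: PC=0 exec 'MUL A, 3'. After: A=0 B=0 C=0 D=0 ZF=1 PC=1
Step 2: PC=1 exec 'MUL C, 6'. After: A=0 B=0 C=0 D=0 ZF=1 PC=2
Step 3: PC=2 exec 'MOV D, A'. After: A=0 B=0 C=0 D=0 ZF=1 PC=3
Step 4: PC=3 exec 'ADD D, 3'. After: A=0 B=0 C=0 D=3 ZF=0 PC=4
Step 5: PC=4 exec 'JMP 4'. After: A=0 B=0 C=0 D=3 ZF=0 PC=4
State after step 5 equals state after step 4: the program is in a cycle of length 1 and will never halt.

Answer: no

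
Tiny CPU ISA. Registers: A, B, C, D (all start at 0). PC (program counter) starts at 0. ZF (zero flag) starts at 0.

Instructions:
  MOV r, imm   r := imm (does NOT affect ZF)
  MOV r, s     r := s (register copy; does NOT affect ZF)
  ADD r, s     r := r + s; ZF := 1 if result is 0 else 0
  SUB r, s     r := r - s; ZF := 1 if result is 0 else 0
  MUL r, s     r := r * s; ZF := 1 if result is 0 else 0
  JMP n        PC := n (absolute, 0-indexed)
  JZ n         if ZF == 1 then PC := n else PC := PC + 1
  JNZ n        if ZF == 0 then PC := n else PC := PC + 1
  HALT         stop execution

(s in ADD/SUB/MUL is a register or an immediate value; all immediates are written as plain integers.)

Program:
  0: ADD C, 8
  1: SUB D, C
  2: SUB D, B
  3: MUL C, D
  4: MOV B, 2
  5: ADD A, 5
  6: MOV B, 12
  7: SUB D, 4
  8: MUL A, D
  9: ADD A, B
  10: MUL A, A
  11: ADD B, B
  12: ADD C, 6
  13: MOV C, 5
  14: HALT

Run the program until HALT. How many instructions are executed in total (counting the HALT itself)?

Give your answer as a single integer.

Answer: 15

Derivation:
Step 1: PC=0 exec 'ADD C, 8'. After: A=0 B=0 C=8 D=0 ZF=0 PC=1
Step 2: PC=1 exec 'SUB D, C'. After: A=0 B=0 C=8 D=-8 ZF=0 PC=2
Step 3: PC=2 exec 'SUB D, B'. After: A=0 B=0 C=8 D=-8 ZF=0 PC=3
Step 4: PC=3 exec 'MUL C, D'. After: A=0 B=0 C=-64 D=-8 ZF=0 PC=4
Step 5: PC=4 exec 'MOV B, 2'. After: A=0 B=2 C=-64 D=-8 ZF=0 PC=5
Step 6: PC=5 exec 'ADD A, 5'. After: A=5 B=2 C=-64 D=-8 ZF=0 PC=6
Step 7: PC=6 exec 'MOV B, 12'. After: A=5 B=12 C=-64 D=-8 ZF=0 PC=7
Step 8: PC=7 exec 'SUB D, 4'. After: A=5 B=12 C=-64 D=-12 ZF=0 PC=8
Step 9: PC=8 exec 'MUL A, D'. After: A=-60 B=12 C=-64 D=-12 ZF=0 PC=9
Step 10: PC=9 exec 'ADD A, B'. After: A=-48 B=12 C=-64 D=-12 ZF=0 PC=10
Step 11: PC=10 exec 'MUL A, A'. After: A=2304 B=12 C=-64 D=-12 ZF=0 PC=11
Step 12: PC=11 exec 'ADD B, B'. After: A=2304 B=24 C=-64 D=-12 ZF=0 PC=12
Step 13: PC=12 exec 'ADD C, 6'. After: A=2304 B=24 C=-58 D=-12 ZF=0 PC=13
Step 14: PC=13 exec 'MOV C, 5'. After: A=2304 B=24 C=5 D=-12 ZF=0 PC=14
Step 15: PC=14 exec 'HALT'. After: A=2304 B=24 C=5 D=-12 ZF=0 PC=14 HALTED
Total instructions executed: 15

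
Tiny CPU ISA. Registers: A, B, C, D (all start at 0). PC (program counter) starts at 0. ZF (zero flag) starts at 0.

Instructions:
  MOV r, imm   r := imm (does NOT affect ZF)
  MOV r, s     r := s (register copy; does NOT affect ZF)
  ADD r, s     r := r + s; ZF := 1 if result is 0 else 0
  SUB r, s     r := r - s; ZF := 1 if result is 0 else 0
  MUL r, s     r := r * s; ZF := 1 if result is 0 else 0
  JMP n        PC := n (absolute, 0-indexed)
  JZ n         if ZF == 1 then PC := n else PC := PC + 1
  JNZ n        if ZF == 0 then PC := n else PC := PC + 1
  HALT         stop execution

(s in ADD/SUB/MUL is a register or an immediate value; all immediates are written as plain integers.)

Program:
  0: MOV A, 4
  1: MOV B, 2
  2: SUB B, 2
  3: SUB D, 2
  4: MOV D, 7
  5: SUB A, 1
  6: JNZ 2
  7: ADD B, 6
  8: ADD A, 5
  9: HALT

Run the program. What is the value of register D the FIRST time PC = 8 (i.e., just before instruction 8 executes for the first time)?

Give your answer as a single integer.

Step 1: PC=0 exec 'MOV A, 4'. After: A=4 B=0 C=0 D=0 ZF=0 PC=1
Step 2: PC=1 exec 'MOV B, 2'. After: A=4 B=2 C=0 D=0 ZF=0 PC=2
Step 3: PC=2 exec 'SUB B, 2'. After: A=4 B=0 C=0 D=0 ZF=1 PC=3
Step 4: PC=3 exec 'SUB D, 2'. After: A=4 B=0 C=0 D=-2 ZF=0 PC=4
Step 5: PC=4 exec 'MOV D, 7'. After: A=4 B=0 C=0 D=7 ZF=0 PC=5
Step 6: PC=5 exec 'SUB A, 1'. After: A=3 B=0 C=0 D=7 ZF=0 PC=6
Step 7: PC=6 exec 'JNZ 2'. After: A=3 B=0 C=0 D=7 ZF=0 PC=2
Step 8: PC=2 exec 'SUB B, 2'. After: A=3 B=-2 C=0 D=7 ZF=0 PC=3
Step 9: PC=3 exec 'SUB D, 2'. After: A=3 B=-2 C=0 D=5 ZF=0 PC=4
Step 10: PC=4 exec 'MOV D, 7'. After: A=3 B=-2 C=0 D=7 ZF=0 PC=5
Step 11: PC=5 exec 'SUB A, 1'. After: A=2 B=-2 C=0 D=7 ZF=0 PC=6
Step 12: PC=6 exec 'JNZ 2'. After: A=2 B=-2 C=0 D=7 ZF=0 PC=2
Step 13: PC=2 exec 'SUB B, 2'. After: A=2 B=-4 C=0 D=7 ZF=0 PC=3
Step 14: PC=3 exec 'SUB D, 2'. After: A=2 B=-4 C=0 D=5 ZF=0 PC=4
Step 15: PC=4 exec 'MOV D, 7'. After: A=2 B=-4 C=0 D=7 ZF=0 PC=5
Step 16: PC=5 exec 'SUB A, 1'. After: A=1 B=-4 C=0 D=7 ZF=0 PC=6
Step 17: PC=6 exec 'JNZ 2'. After: A=1 B=-4 C=0 D=7 ZF=0 PC=2
Step 18: PC=2 exec 'SUB B, 2'. After: A=1 B=-6 C=0 D=7 ZF=0 PC=3
Step 19: PC=3 exec 'SUB D, 2'. After: A=1 B=-6 C=0 D=5 ZF=0 PC=4
Step 20: PC=4 exec 'MOV D, 7'. After: A=1 B=-6 C=0 D=7 ZF=0 PC=5
Step 21: PC=5 exec 'SUB A, 1'. After: A=0 B=-6 C=0 D=7 ZF=1 PC=6
Step 22: PC=6 exec 'JNZ 2'. After: A=0 B=-6 C=0 D=7 ZF=1 PC=7
Step 23: PC=7 exec 'ADD B, 6'. After: A=0 B=0 C=0 D=7 ZF=1 PC=8
First time PC=8: D=7

7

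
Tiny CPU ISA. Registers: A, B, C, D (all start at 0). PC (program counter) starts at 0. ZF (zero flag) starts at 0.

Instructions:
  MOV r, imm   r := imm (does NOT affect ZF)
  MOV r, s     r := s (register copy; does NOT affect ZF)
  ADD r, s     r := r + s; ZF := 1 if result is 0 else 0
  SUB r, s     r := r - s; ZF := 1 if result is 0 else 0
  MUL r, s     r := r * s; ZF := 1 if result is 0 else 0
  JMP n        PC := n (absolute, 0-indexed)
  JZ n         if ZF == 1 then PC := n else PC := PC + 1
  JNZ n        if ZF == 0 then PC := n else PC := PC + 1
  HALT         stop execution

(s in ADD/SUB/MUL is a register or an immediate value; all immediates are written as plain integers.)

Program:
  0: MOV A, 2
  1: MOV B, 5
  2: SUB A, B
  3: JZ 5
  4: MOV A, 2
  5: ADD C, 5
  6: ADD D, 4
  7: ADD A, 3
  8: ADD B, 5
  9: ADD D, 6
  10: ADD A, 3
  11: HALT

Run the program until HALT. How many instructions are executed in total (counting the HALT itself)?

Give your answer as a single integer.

Answer: 12

Derivation:
Step 1: PC=0 exec 'MOV A, 2'. After: A=2 B=0 C=0 D=0 ZF=0 PC=1
Step 2: PC=1 exec 'MOV B, 5'. After: A=2 B=5 C=0 D=0 ZF=0 PC=2
Step 3: PC=2 exec 'SUB A, B'. After: A=-3 B=5 C=0 D=0 ZF=0 PC=3
Step 4: PC=3 exec 'JZ 5'. After: A=-3 B=5 C=0 D=0 ZF=0 PC=4
Step 5: PC=4 exec 'MOV A, 2'. After: A=2 B=5 C=0 D=0 ZF=0 PC=5
Step 6: PC=5 exec 'ADD C, 5'. After: A=2 B=5 C=5 D=0 ZF=0 PC=6
Step 7: PC=6 exec 'ADD D, 4'. After: A=2 B=5 C=5 D=4 ZF=0 PC=7
Step 8: PC=7 exec 'ADD A, 3'. After: A=5 B=5 C=5 D=4 ZF=0 PC=8
Step 9: PC=8 exec 'ADD B, 5'. After: A=5 B=10 C=5 D=4 ZF=0 PC=9
Step 10: PC=9 exec 'ADD D, 6'. After: A=5 B=10 C=5 D=10 ZF=0 PC=10
Step 11: PC=10 exec 'ADD A, 3'. After: A=8 B=10 C=5 D=10 ZF=0 PC=11
Step 12: PC=11 exec 'HALT'. After: A=8 B=10 C=5 D=10 ZF=0 PC=11 HALTED
Total instructions executed: 12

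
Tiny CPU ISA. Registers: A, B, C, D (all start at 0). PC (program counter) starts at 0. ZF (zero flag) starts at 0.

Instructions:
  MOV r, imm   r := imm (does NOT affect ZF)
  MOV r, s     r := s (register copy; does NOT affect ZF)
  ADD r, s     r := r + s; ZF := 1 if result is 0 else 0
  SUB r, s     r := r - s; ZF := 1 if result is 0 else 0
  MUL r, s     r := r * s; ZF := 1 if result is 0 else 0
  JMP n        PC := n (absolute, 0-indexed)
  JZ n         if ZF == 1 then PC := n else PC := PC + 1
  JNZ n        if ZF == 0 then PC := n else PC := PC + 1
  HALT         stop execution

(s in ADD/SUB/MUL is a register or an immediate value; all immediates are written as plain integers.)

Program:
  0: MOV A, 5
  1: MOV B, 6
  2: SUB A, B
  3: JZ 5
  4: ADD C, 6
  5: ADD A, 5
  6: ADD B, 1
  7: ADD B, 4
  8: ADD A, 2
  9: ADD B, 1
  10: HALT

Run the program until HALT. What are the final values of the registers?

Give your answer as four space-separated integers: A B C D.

Answer: 6 12 6 0

Derivation:
Step 1: PC=0 exec 'MOV A, 5'. After: A=5 B=0 C=0 D=0 ZF=0 PC=1
Step 2: PC=1 exec 'MOV B, 6'. After: A=5 B=6 C=0 D=0 ZF=0 PC=2
Step 3: PC=2 exec 'SUB A, B'. After: A=-1 B=6 C=0 D=0 ZF=0 PC=3
Step 4: PC=3 exec 'JZ 5'. After: A=-1 B=6 C=0 D=0 ZF=0 PC=4
Step 5: PC=4 exec 'ADD C, 6'. After: A=-1 B=6 C=6 D=0 ZF=0 PC=5
Step 6: PC=5 exec 'ADD A, 5'. After: A=4 B=6 C=6 D=0 ZF=0 PC=6
Step 7: PC=6 exec 'ADD B, 1'. After: A=4 B=7 C=6 D=0 ZF=0 PC=7
Step 8: PC=7 exec 'ADD B, 4'. After: A=4 B=11 C=6 D=0 ZF=0 PC=8
Step 9: PC=8 exec 'ADD A, 2'. After: A=6 B=11 C=6 D=0 ZF=0 PC=9
Step 10: PC=9 exec 'ADD B, 1'. After: A=6 B=12 C=6 D=0 ZF=0 PC=10
Step 11: PC=10 exec 'HALT'. After: A=6 B=12 C=6 D=0 ZF=0 PC=10 HALTED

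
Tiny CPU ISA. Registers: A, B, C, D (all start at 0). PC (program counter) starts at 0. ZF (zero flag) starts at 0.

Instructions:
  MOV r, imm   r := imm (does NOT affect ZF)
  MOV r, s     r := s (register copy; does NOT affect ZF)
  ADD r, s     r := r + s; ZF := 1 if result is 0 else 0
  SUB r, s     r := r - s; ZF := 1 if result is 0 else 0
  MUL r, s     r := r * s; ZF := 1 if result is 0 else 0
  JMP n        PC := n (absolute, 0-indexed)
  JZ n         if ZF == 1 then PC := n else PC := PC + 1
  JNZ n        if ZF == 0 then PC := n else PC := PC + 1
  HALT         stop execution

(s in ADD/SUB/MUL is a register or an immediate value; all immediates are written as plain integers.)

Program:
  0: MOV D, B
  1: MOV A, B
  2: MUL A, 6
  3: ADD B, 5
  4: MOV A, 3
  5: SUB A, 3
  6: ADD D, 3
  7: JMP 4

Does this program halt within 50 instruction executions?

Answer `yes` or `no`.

Step 1: PC=0 exec 'MOV D, B'. After: A=0 B=0 C=0 D=0 ZF=0 PC=1
Step 2: PC=1 exec 'MOV A, B'. After: A=0 B=0 C=0 D=0 ZF=0 PC=2
Step 3: PC=2 exec 'MUL A, 6'. After: A=0 B=0 C=0 D=0 ZF=1 PC=3
Step 4: PC=3 exec 'ADD B, 5'. After: A=0 B=5 C=0 D=0 ZF=0 PC=4
Step 5: PC=4 exec 'MOV A, 3'. After: A=3 B=5 C=0 D=0 ZF=0 PC=5
Step 6: PC=5 exec 'SUB A, 3'. After: A=0 B=5 C=0 D=0 ZF=1 PC=6
Step 7: PC=6 exec 'ADD D, 3'. After: A=0 B=5 C=0 D=3 ZF=0 PC=7
Step 8: PC=7 exec 'JMP 4'. After: A=0 B=5 C=0 D=3 ZF=0 PC=4
Step 9: PC=4 exec 'MOV A, 3'. After: A=3 B=5 C=0 D=3 ZF=0 PC=5
Step 10: PC=5 exec 'SUB A, 3'. After: A=0 B=5 C=0 D=3 ZF=1 PC=6
Step 11: PC=6 exec 'ADD D, 3'. After: A=0 B=5 C=0 D=6 ZF=0 PC=7
Step 12: PC=7 exec 'JMP 4'. After: A=0 B=5 C=0 D=6 ZF=0 PC=4
Step 13: PC=4 exec 'MOV A, 3'. After: A=3 B=5 C=0 D=6 ZF=0 PC=5
Step 14: PC=5 exec 'SUB A, 3'. After: A=0 B=5 C=0 D=6 ZF=1 PC=6
Step 15: PC=6 exec 'ADD D, 3'. After: A=0 B=5 C=0 D=9 ZF=0 PC=7
After 50 steps: not halted. PC revisits the same instructions with no path to HALT; will never halt.

Answer: no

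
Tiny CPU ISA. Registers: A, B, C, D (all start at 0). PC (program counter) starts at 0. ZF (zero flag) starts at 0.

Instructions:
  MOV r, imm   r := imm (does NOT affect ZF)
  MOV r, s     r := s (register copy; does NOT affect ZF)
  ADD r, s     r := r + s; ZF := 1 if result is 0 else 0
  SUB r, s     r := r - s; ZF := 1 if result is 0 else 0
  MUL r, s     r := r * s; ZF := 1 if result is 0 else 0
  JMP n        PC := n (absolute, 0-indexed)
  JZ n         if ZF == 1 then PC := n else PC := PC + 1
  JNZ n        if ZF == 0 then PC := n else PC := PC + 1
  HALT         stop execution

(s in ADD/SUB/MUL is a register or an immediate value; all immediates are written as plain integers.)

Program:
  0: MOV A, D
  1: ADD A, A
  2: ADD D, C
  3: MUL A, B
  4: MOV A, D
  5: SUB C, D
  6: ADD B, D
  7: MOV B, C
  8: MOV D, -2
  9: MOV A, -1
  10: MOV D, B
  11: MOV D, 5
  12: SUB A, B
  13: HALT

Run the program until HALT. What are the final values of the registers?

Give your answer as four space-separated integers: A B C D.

Step 1: PC=0 exec 'MOV A, D'. After: A=0 B=0 C=0 D=0 ZF=0 PC=1
Step 2: PC=1 exec 'ADD A, A'. After: A=0 B=0 C=0 D=0 ZF=1 PC=2
Step 3: PC=2 exec 'ADD D, C'. After: A=0 B=0 C=0 D=0 ZF=1 PC=3
Step 4: PC=3 exec 'MUL A, B'. After: A=0 B=0 C=0 D=0 ZF=1 PC=4
Step 5: PC=4 exec 'MOV A, D'. After: A=0 B=0 C=0 D=0 ZF=1 PC=5
Step 6: PC=5 exec 'SUB C, D'. After: A=0 B=0 C=0 D=0 ZF=1 PC=6
Step 7: PC=6 exec 'ADD B, D'. After: A=0 B=0 C=0 D=0 ZF=1 PC=7
Step 8: PC=7 exec 'MOV B, C'. After: A=0 B=0 C=0 D=0 ZF=1 PC=8
Step 9: PC=8 exec 'MOV D, -2'. After: A=0 B=0 C=0 D=-2 ZF=1 PC=9
Step 10: PC=9 exec 'MOV A, -1'. After: A=-1 B=0 C=0 D=-2 ZF=1 PC=10
Step 11: PC=10 exec 'MOV D, B'. After: A=-1 B=0 C=0 D=0 ZF=1 PC=11
Step 12: PC=11 exec 'MOV D, 5'. After: A=-1 B=0 C=0 D=5 ZF=1 PC=12
Step 13: PC=12 exec 'SUB A, B'. After: A=-1 B=0 C=0 D=5 ZF=0 PC=13
Step 14: PC=13 exec 'HALT'. After: A=-1 B=0 C=0 D=5 ZF=0 PC=13 HALTED

Answer: -1 0 0 5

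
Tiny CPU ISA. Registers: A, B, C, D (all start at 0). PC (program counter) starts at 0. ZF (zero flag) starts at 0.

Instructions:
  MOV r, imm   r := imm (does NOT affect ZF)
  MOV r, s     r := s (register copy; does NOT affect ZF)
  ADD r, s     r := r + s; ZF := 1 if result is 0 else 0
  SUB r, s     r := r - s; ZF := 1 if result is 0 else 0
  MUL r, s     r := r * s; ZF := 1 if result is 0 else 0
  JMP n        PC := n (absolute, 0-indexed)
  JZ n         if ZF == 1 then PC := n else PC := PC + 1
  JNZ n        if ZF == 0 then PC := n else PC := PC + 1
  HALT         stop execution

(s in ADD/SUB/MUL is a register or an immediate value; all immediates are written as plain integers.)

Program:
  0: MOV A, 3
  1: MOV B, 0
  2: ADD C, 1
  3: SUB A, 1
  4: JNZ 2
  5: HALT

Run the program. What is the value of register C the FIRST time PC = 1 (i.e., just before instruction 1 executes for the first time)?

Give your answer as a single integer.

Step 1: PC=0 exec 'MOV A, 3'. After: A=3 B=0 C=0 D=0 ZF=0 PC=1
First time PC=1: C=0

0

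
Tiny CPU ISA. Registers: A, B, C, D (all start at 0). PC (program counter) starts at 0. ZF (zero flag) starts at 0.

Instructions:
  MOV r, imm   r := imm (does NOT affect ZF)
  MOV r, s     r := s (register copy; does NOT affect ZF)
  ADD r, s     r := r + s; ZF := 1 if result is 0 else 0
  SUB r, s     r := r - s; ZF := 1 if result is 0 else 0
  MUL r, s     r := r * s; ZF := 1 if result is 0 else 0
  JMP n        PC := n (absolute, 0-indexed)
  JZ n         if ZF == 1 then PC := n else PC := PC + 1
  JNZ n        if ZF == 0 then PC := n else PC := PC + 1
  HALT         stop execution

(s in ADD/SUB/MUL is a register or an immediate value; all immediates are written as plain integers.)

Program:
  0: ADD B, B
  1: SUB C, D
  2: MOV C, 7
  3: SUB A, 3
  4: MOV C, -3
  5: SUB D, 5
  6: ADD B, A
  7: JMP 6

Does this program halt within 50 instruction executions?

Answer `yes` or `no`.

Answer: no

Derivation:
Step 1: PC=0 exec 'ADD B, B'. After: A=0 B=0 C=0 D=0 ZF=1 PC=1
Step 2: PC=1 exec 'SUB C, D'. After: A=0 B=0 C=0 D=0 ZF=1 PC=2
Step 3: PC=2 exec 'MOV C, 7'. After: A=0 B=0 C=7 D=0 ZF=1 PC=3
Step 4: PC=3 exec 'SUB A, 3'. After: A=-3 B=0 C=7 D=0 ZF=0 PC=4
Step 5: PC=4 exec 'MOV C, -3'. After: A=-3 B=0 C=-3 D=0 ZF=0 PC=5
Step 6: PC=5 exec 'SUB D, 5'. After: A=-3 B=0 C=-3 D=-5 ZF=0 PC=6
Step 7: PC=6 exec 'ADD B, A'. After: A=-3 B=-3 C=-3 D=-5 ZF=0 PC=7
Step 8: PC=7 exec 'JMP 6'. After: A=-3 B=-3 C=-3 D=-5 ZF=0 PC=6
Step 9: PC=6 exec 'ADD B, A'. After: A=-3 B=-6 C=-3 D=-5 ZF=0 PC=7
Step 10: PC=7 exec 'JMP 6'. After: A=-3 B=-6 C=-3 D=-5 ZF=0 PC=6
Step 11: PC=6 exec 'ADD B, A'. After: A=-3 B=-9 C=-3 D=-5 ZF=0 PC=7
Step 12: PC=7 exec 'JMP 6'. After: A=-3 B=-9 C=-3 D=-5 ZF=0 PC=6
Step 13: PC=6 exec 'ADD B, A'. After: A=-3 B=-12 C=-3 D=-5 ZF=0 PC=7
Step 14: PC=7 exec 'JMP 6'. After: A=-3 B=-12 C=-3 D=-5 ZF=0 PC=6
Step 15: PC=6 exec 'ADD B, A'. After: A=-3 B=-15 C=-3 D=-5 ZF=0 PC=7
After 50 steps: not halted. PC revisits the same instructions with no path to HALT; will never halt.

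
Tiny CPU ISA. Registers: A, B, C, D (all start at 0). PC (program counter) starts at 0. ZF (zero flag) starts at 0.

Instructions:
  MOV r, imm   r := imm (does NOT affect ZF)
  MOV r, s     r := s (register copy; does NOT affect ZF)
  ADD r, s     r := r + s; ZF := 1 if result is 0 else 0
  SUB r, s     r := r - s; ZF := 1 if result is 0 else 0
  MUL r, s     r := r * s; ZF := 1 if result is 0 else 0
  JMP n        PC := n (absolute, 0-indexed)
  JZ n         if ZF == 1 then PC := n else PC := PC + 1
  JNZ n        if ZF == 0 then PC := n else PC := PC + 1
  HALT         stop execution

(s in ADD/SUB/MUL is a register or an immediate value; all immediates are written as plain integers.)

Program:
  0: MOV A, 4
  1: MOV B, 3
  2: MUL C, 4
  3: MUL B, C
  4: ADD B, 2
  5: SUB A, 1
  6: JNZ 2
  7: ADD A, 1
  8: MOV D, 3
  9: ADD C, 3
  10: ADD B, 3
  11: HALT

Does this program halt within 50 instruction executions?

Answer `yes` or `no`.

Answer: yes

Derivation:
Step 1: PC=0 exec 'MOV A, 4'. After: A=4 B=0 C=0 D=0 ZF=0 PC=1
Step 2: PC=1 exec 'MOV B, 3'. After: A=4 B=3 C=0 D=0 ZF=0 PC=2
Step 3: PC=2 exec 'MUL C, 4'. After: A=4 B=3 C=0 D=0 ZF=1 PC=3
Step 4: PC=3 exec 'MUL B, C'. After: A=4 B=0 C=0 D=0 ZF=1 PC=4
Step 5: PC=4 exec 'ADD B, 2'. After: A=4 B=2 C=0 D=0 ZF=0 PC=5
Step 6: PC=5 exec 'SUB A, 1'. After: A=3 B=2 C=0 D=0 ZF=0 PC=6
Step 7: PC=6 exec 'JNZ 2'. After: A=3 B=2 C=0 D=0 ZF=0 PC=2
Step 8: PC=2 exec 'MUL C, 4'. After: A=3 B=2 C=0 D=0 ZF=1 PC=3
Step 9: PC=3 exec 'MUL B, C'. After: A=3 B=0 C=0 D=0 ZF=1 PC=4
Step 10: PC=4 exec 'ADD B, 2'. After: A=3 B=2 C=0 D=0 ZF=0 PC=5
Step 11: PC=5 exec 'SUB A, 1'. After: A=2 B=2 C=0 D=0 ZF=0 PC=6
Step 12: PC=6 exec 'JNZ 2'. After: A=2 B=2 C=0 D=0 ZF=0 PC=2
Step 13: PC=2 exec 'MUL C, 4'. After: A=2 B=2 C=0 D=0 ZF=1 PC=3
Step 14: PC=3 exec 'MUL B, C'. After: A=2 B=0 C=0 D=0 ZF=1 PC=4
Step 15: PC=4 exec 'ADD B, 2'. After: A=2 B=2 C=0 D=0 ZF=0 PC=5
Step 16: PC=5 exec 'SUB A, 1'. After: A=1 B=2 C=0 D=0 ZF=0 PC=6
Step 17: PC=6 exec 'JNZ 2'. After: A=1 B=2 C=0 D=0 ZF=0 PC=2
Step 18: PC=2 exec 'MUL C, 4'. After: A=1 B=2 C=0 D=0 ZF=1 PC=3
Step 19: PC=3 exec 'MUL B, C'. After: A=1 B=0 C=0 D=0 ZF=1 PC=4
Step 20: PC=4 exec 'ADD B, 2'. After: A=1 B=2 C=0 D=0 ZF=0 PC=5
Step 21: PC=5 exec 'SUB A, 1'. After: A=0 B=2 C=0 D=0 ZF=1 PC=6
Step 22: PC=6 exec 'JNZ 2'. After: A=0 B=2 C=0 D=0 ZF=1 PC=7
Step 23: PC=7 exec 'ADD A, 1'. After: A=1 B=2 C=0 D=0 ZF=0 PC=8
Step 24: PC=8 exec 'MOV D, 3'. After: A=1 B=2 C=0 D=3 ZF=0 PC=9
Step 25: PC=9 exec 'ADD C, 3'. After: A=1 B=2 C=3 D=3 ZF=0 PC=10
Step 26: PC=10 exec 'ADD B, 3'. After: A=1 B=5 C=3 D=3 ZF=0 PC=11
Step 27: PC=11 exec 'HALT'. After: A=1 B=5 C=3 D=3 ZF=0 PC=11 HALTED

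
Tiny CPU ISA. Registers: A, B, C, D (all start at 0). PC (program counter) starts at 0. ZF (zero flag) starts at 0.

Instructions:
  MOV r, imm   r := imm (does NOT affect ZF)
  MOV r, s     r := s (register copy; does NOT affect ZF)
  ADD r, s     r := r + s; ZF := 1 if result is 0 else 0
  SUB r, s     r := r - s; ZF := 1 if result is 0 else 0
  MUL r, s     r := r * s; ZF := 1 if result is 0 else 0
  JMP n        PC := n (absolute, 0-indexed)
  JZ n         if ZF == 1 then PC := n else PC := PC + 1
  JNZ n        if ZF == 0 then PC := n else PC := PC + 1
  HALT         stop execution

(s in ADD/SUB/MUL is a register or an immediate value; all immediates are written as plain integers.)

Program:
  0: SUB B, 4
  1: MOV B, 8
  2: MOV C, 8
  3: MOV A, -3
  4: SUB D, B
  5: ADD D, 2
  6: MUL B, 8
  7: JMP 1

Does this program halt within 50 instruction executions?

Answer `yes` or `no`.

Answer: no

Derivation:
Step 1: PC=0 exec 'SUB B, 4'. After: A=0 B=-4 C=0 D=0 ZF=0 PC=1
Step 2: PC=1 exec 'MOV B, 8'. After: A=0 B=8 C=0 D=0 ZF=0 PC=2
Step 3: PC=2 exec 'MOV C, 8'. After: A=0 B=8 C=8 D=0 ZF=0 PC=3
Step 4: PC=3 exec 'MOV A, -3'. After: A=-3 B=8 C=8 D=0 ZF=0 PC=4
Step 5: PC=4 exec 'SUB D, B'. After: A=-3 B=8 C=8 D=-8 ZF=0 PC=5
Step 6: PC=5 exec 'ADD D, 2'. After: A=-3 B=8 C=8 D=-6 ZF=0 PC=6
Step 7: PC=6 exec 'MUL B, 8'. After: A=-3 B=64 C=8 D=-6 ZF=0 PC=7
Step 8: PC=7 exec 'JMP 1'. After: A=-3 B=64 C=8 D=-6 ZF=0 PC=1
Step 9: PC=1 exec 'MOV B, 8'. After: A=-3 B=8 C=8 D=-6 ZF=0 PC=2
Step 10: PC=2 exec 'MOV C, 8'. After: A=-3 B=8 C=8 D=-6 ZF=0 PC=3
Step 11: PC=3 exec 'MOV A, -3'. After: A=-3 B=8 C=8 D=-6 ZF=0 PC=4
Step 12: PC=4 exec 'SUB D, B'. After: A=-3 B=8 C=8 D=-14 ZF=0 PC=5
Step 13: PC=5 exec 'ADD D, 2'. After: A=-3 B=8 C=8 D=-12 ZF=0 PC=6
Step 14: PC=6 exec 'MUL B, 8'. After: A=-3 B=64 C=8 D=-12 ZF=0 PC=7
Step 15: PC=7 exec 'JMP 1'. After: A=-3 B=64 C=8 D=-12 ZF=0 PC=1
After 50 steps: not halted. PC revisits the same instructions with no path to HALT; will never halt.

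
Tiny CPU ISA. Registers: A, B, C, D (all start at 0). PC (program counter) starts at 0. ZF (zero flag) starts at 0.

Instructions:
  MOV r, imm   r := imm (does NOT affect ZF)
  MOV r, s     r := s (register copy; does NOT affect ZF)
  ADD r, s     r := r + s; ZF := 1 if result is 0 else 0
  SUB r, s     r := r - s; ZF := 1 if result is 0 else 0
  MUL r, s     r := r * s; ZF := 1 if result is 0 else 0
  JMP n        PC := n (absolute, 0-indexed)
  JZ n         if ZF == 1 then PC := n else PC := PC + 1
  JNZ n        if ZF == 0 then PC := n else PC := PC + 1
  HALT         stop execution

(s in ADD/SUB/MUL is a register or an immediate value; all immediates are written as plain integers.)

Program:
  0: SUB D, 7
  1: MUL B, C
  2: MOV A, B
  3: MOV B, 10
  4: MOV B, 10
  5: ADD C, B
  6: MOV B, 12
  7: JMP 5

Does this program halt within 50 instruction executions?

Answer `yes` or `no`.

Step 1: PC=0 exec 'SUB D, 7'. After: A=0 B=0 C=0 D=-7 ZF=0 PC=1
Step 2: PC=1 exec 'MUL B, C'. After: A=0 B=0 C=0 D=-7 ZF=1 PC=2
Step 3: PC=2 exec 'MOV A, B'. After: A=0 B=0 C=0 D=-7 ZF=1 PC=3
Step 4: PC=3 exec 'MOV B, 10'. After: A=0 B=10 C=0 D=-7 ZF=1 PC=4
Step 5: PC=4 exec 'MOV B, 10'. After: A=0 B=10 C=0 D=-7 ZF=1 PC=5
Step 6: PC=5 exec 'ADD C, B'. After: A=0 B=10 C=10 D=-7 ZF=0 PC=6
Step 7: PC=6 exec 'MOV B, 12'. After: A=0 B=12 C=10 D=-7 ZF=0 PC=7
Step 8: PC=7 exec 'JMP 5'. After: A=0 B=12 C=10 D=-7 ZF=0 PC=5
Step 9: PC=5 exec 'ADD C, B'. After: A=0 B=12 C=22 D=-7 ZF=0 PC=6
Step 10: PC=6 exec 'MOV B, 12'. After: A=0 B=12 C=22 D=-7 ZF=0 PC=7
Step 11: PC=7 exec 'JMP 5'. After: A=0 B=12 C=22 D=-7 ZF=0 PC=5
Step 12: PC=5 exec 'ADD C, B'. After: A=0 B=12 C=34 D=-7 ZF=0 PC=6
Step 13: PC=6 exec 'MOV B, 12'. After: A=0 B=12 C=34 D=-7 ZF=0 PC=7
Step 14: PC=7 exec 'JMP 5'. After: A=0 B=12 C=34 D=-7 ZF=0 PC=5
Step 15: PC=5 exec 'ADD C, B'. After: A=0 B=12 C=46 D=-7 ZF=0 PC=6
After 50 steps: not halted. PC revisits the same instructions with no path to HALT; will never halt.

Answer: no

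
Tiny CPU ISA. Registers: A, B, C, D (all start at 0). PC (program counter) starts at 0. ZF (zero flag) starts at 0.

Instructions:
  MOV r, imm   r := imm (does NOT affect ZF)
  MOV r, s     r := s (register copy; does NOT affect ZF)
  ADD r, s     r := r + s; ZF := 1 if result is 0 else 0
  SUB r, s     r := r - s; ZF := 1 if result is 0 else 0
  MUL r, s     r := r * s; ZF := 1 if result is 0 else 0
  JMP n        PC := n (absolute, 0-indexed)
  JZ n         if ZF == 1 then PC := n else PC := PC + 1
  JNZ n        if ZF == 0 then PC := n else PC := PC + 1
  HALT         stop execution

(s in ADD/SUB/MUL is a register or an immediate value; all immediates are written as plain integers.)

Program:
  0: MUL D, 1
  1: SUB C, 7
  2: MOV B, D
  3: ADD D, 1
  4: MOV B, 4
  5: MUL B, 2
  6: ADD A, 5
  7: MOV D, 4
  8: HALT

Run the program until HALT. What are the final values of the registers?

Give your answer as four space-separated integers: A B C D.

Step 1: PC=0 exec 'MUL D, 1'. After: A=0 B=0 C=0 D=0 ZF=1 PC=1
Step 2: PC=1 exec 'SUB C, 7'. After: A=0 B=0 C=-7 D=0 ZF=0 PC=2
Step 3: PC=2 exec 'MOV B, D'. After: A=0 B=0 C=-7 D=0 ZF=0 PC=3
Step 4: PC=3 exec 'ADD D, 1'. After: A=0 B=0 C=-7 D=1 ZF=0 PC=4
Step 5: PC=4 exec 'MOV B, 4'. After: A=0 B=4 C=-7 D=1 ZF=0 PC=5
Step 6: PC=5 exec 'MUL B, 2'. After: A=0 B=8 C=-7 D=1 ZF=0 PC=6
Step 7: PC=6 exec 'ADD A, 5'. After: A=5 B=8 C=-7 D=1 ZF=0 PC=7
Step 8: PC=7 exec 'MOV D, 4'. After: A=5 B=8 C=-7 D=4 ZF=0 PC=8
Step 9: PC=8 exec 'HALT'. After: A=5 B=8 C=-7 D=4 ZF=0 PC=8 HALTED

Answer: 5 8 -7 4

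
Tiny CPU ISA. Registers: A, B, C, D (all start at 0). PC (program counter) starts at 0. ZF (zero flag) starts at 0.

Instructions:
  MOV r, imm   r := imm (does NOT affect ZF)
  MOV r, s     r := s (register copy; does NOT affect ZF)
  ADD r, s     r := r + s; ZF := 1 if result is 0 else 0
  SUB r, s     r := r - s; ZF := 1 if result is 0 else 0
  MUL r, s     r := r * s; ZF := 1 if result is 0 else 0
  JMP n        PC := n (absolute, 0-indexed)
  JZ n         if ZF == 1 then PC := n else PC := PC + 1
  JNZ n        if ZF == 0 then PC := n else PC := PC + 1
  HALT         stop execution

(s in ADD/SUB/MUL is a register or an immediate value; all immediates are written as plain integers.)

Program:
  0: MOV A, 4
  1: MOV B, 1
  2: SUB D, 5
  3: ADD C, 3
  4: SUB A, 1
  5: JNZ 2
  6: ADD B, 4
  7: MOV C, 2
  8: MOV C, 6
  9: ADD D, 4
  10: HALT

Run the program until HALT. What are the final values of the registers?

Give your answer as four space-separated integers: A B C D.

Answer: 0 5 6 -16

Derivation:
Step 1: PC=0 exec 'MOV A, 4'. After: A=4 B=0 C=0 D=0 ZF=0 PC=1
Step 2: PC=1 exec 'MOV B, 1'. After: A=4 B=1 C=0 D=0 ZF=0 PC=2
Step 3: PC=2 exec 'SUB D, 5'. After: A=4 B=1 C=0 D=-5 ZF=0 PC=3
Step 4: PC=3 exec 'ADD C, 3'. After: A=4 B=1 C=3 D=-5 ZF=0 PC=4
Step 5: PC=4 exec 'SUB A, 1'. After: A=3 B=1 C=3 D=-5 ZF=0 PC=5
Step 6: PC=5 exec 'JNZ 2'. After: A=3 B=1 C=3 D=-5 ZF=0 PC=2
Step 7: PC=2 exec 'SUB D, 5'. After: A=3 B=1 C=3 D=-10 ZF=0 PC=3
Step 8: PC=3 exec 'ADD C, 3'. After: A=3 B=1 C=6 D=-10 ZF=0 PC=4
Step 9: PC=4 exec 'SUB A, 1'. After: A=2 B=1 C=6 D=-10 ZF=0 PC=5
Step 10: PC=5 exec 'JNZ 2'. After: A=2 B=1 C=6 D=-10 ZF=0 PC=2
Step 11: PC=2 exec 'SUB D, 5'. After: A=2 B=1 C=6 D=-15 ZF=0 PC=3
Step 12: PC=3 exec 'ADD C, 3'. After: A=2 B=1 C=9 D=-15 ZF=0 PC=4
Step 13: PC=4 exec 'SUB A, 1'. After: A=1 B=1 C=9 D=-15 ZF=0 PC=5
Step 14: PC=5 exec 'JNZ 2'. After: A=1 B=1 C=9 D=-15 ZF=0 PC=2
Step 15: PC=2 exec 'SUB D, 5'. After: A=1 B=1 C=9 D=-20 ZF=0 PC=3
Step 16: PC=3 exec 'ADD C, 3'. After: A=1 B=1 C=12 D=-20 ZF=0 PC=4
Step 17: PC=4 exec 'SUB A, 1'. After: A=0 B=1 C=12 D=-20 ZF=1 PC=5
Step 18: PC=5 exec 'JNZ 2'. After: A=0 B=1 C=12 D=-20 ZF=1 PC=6
Step 19: PC=6 exec 'ADD B, 4'. After: A=0 B=5 C=12 D=-20 ZF=0 PC=7
Step 20: PC=7 exec 'MOV C, 2'. After: A=0 B=5 C=2 D=-20 ZF=0 PC=8
Step 21: PC=8 exec 'MOV C, 6'. After: A=0 B=5 C=6 D=-20 ZF=0 PC=9
Step 22: PC=9 exec 'ADD D, 4'. After: A=0 B=5 C=6 D=-16 ZF=0 PC=10
Step 23: PC=10 exec 'HALT'. After: A=0 B=5 C=6 D=-16 ZF=0 PC=10 HALTED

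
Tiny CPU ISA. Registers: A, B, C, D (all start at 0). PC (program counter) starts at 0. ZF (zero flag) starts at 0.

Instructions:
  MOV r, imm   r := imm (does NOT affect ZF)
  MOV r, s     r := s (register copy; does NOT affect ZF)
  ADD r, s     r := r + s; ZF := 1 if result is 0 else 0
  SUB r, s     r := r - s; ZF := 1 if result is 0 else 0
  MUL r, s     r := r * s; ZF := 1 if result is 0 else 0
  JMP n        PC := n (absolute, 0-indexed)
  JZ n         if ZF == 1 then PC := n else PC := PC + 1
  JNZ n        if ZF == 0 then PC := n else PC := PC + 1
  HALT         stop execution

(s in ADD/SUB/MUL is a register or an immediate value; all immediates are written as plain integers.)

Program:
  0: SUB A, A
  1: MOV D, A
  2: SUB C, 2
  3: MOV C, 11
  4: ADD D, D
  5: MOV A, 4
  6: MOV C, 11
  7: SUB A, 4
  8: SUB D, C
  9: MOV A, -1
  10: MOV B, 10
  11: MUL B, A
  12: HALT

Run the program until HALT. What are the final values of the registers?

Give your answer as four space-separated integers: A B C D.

Step 1: PC=0 exec 'SUB A, A'. After: A=0 B=0 C=0 D=0 ZF=1 PC=1
Step 2: PC=1 exec 'MOV D, A'. After: A=0 B=0 C=0 D=0 ZF=1 PC=2
Step 3: PC=2 exec 'SUB C, 2'. After: A=0 B=0 C=-2 D=0 ZF=0 PC=3
Step 4: PC=3 exec 'MOV C, 11'. After: A=0 B=0 C=11 D=0 ZF=0 PC=4
Step 5: PC=4 exec 'ADD D, D'. After: A=0 B=0 C=11 D=0 ZF=1 PC=5
Step 6: PC=5 exec 'MOV A, 4'. After: A=4 B=0 C=11 D=0 ZF=1 PC=6
Step 7: PC=6 exec 'MOV C, 11'. After: A=4 B=0 C=11 D=0 ZF=1 PC=7
Step 8: PC=7 exec 'SUB A, 4'. After: A=0 B=0 C=11 D=0 ZF=1 PC=8
Step 9: PC=8 exec 'SUB D, C'. After: A=0 B=0 C=11 D=-11 ZF=0 PC=9
Step 10: PC=9 exec 'MOV A, -1'. After: A=-1 B=0 C=11 D=-11 ZF=0 PC=10
Step 11: PC=10 exec 'MOV B, 10'. After: A=-1 B=10 C=11 D=-11 ZF=0 PC=11
Step 12: PC=11 exec 'MUL B, A'. After: A=-1 B=-10 C=11 D=-11 ZF=0 PC=12
Step 13: PC=12 exec 'HALT'. After: A=-1 B=-10 C=11 D=-11 ZF=0 PC=12 HALTED

Answer: -1 -10 11 -11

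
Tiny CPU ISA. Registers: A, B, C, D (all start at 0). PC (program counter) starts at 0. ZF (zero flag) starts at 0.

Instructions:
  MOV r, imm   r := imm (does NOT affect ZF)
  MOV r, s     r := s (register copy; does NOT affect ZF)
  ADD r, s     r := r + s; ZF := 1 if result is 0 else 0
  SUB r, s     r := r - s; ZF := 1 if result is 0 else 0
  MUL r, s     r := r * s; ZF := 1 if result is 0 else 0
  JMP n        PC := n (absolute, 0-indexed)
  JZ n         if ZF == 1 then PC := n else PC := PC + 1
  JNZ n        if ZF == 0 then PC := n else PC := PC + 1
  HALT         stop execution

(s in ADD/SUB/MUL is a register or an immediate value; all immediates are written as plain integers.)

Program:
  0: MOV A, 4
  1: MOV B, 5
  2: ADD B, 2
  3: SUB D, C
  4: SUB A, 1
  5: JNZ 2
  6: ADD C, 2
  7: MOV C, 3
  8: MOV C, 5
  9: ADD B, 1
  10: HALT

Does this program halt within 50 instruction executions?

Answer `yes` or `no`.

Step 1: PC=0 exec 'MOV A, 4'. After: A=4 B=0 C=0 D=0 ZF=0 PC=1
Step 2: PC=1 exec 'MOV B, 5'. After: A=4 B=5 C=0 D=0 ZF=0 PC=2
Step 3: PC=2 exec 'ADD B, 2'. After: A=4 B=7 C=0 D=0 ZF=0 PC=3
Step 4: PC=3 exec 'SUB D, C'. After: A=4 B=7 C=0 D=0 ZF=1 PC=4
Step 5: PC=4 exec 'SUB A, 1'. After: A=3 B=7 C=0 D=0 ZF=0 PC=5
Step 6: PC=5 exec 'JNZ 2'. After: A=3 B=7 C=0 D=0 ZF=0 PC=2
Step 7: PC=2 exec 'ADD B, 2'. After: A=3 B=9 C=0 D=0 ZF=0 PC=3
Step 8: PC=3 exec 'SUB D, C'. After: A=3 B=9 C=0 D=0 ZF=1 PC=4
Step 9: PC=4 exec 'SUB A, 1'. After: A=2 B=9 C=0 D=0 ZF=0 PC=5
Step 10: PC=5 exec 'JNZ 2'. After: A=2 B=9 C=0 D=0 ZF=0 PC=2
Step 11: PC=2 exec 'ADD B, 2'. After: A=2 B=11 C=0 D=0 ZF=0 PC=3
Step 12: PC=3 exec 'SUB D, C'. After: A=2 B=11 C=0 D=0 ZF=1 PC=4
Step 13: PC=4 exec 'SUB A, 1'. After: A=1 B=11 C=0 D=0 ZF=0 PC=5
Step 14: PC=5 exec 'JNZ 2'. After: A=1 B=11 C=0 D=0 ZF=0 PC=2
Step 15: PC=2 exec 'ADD B, 2'. After: A=1 B=13 C=0 D=0 ZF=0 PC=3
Step 16: PC=3 exec 'SUB D, C'. After: A=1 B=13 C=0 D=0 ZF=1 PC=4
Step 17: PC=4 exec 'SUB A, 1'. After: A=0 B=13 C=0 D=0 ZF=1 PC=5
Step 18: PC=5 exec 'JNZ 2'. After: A=0 B=13 C=0 D=0 ZF=1 PC=6
Step 19: PC=6 exec 'ADD C, 2'. After: A=0 B=13 C=2 D=0 ZF=0 PC=7
Step 20: PC=7 exec 'MOV C, 3'. After: A=0 B=13 C=3 D=0 ZF=0 PC=8
Step 21: PC=8 exec 'MOV C, 5'. After: A=0 B=13 C=5 D=0 ZF=0 PC=9
Step 22: PC=9 exec 'ADD B, 1'. After: A=0 B=14 C=5 D=0 ZF=0 PC=10
Step 23: PC=10 exec 'HALT'. After: A=0 B=14 C=5 D=0 ZF=0 PC=10 HALTED

Answer: yes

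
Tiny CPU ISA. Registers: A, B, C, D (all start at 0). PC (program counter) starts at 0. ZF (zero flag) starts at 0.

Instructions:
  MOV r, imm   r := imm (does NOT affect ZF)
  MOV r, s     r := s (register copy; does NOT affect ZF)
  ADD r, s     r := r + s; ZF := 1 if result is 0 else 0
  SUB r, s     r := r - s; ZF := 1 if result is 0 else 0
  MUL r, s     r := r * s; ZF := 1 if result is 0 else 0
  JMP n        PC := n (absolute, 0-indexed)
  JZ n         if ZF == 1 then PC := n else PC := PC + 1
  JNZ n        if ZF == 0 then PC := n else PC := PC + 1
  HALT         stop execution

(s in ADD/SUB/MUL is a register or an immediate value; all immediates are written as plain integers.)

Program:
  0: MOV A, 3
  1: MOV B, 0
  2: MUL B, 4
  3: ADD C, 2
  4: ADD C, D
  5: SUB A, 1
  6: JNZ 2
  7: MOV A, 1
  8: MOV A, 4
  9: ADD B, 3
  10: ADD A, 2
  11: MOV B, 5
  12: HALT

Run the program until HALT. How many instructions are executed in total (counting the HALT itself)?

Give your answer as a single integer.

Step 1: PC=0 exec 'MOV A, 3'. After: A=3 B=0 C=0 D=0 ZF=0 PC=1
Step 2: PC=1 exec 'MOV B, 0'. After: A=3 B=0 C=0 D=0 ZF=0 PC=2
Step 3: PC=2 exec 'MUL B, 4'. After: A=3 B=0 C=0 D=0 ZF=1 PC=3
Step 4: PC=3 exec 'ADD C, 2'. After: A=3 B=0 C=2 D=0 ZF=0 PC=4
Step 5: PC=4 exec 'ADD C, D'. After: A=3 B=0 C=2 D=0 ZF=0 PC=5
Step 6: PC=5 exec 'SUB A, 1'. After: A=2 B=0 C=2 D=0 ZF=0 PC=6
Step 7: PC=6 exec 'JNZ 2'. After: A=2 B=0 C=2 D=0 ZF=0 PC=2
Step 8: PC=2 exec 'MUL B, 4'. After: A=2 B=0 C=2 D=0 ZF=1 PC=3
Step 9: PC=3 exec 'ADD C, 2'. After: A=2 B=0 C=4 D=0 ZF=0 PC=4
Step 10: PC=4 exec 'ADD C, D'. After: A=2 B=0 C=4 D=0 ZF=0 PC=5
Step 11: PC=5 exec 'SUB A, 1'. After: A=1 B=0 C=4 D=0 ZF=0 PC=6
Step 12: PC=6 exec 'JNZ 2'. After: A=1 B=0 C=4 D=0 ZF=0 PC=2
Step 13: PC=2 exec 'MUL B, 4'. After: A=1 B=0 C=4 D=0 ZF=1 PC=3
Step 14: PC=3 exec 'ADD C, 2'. After: A=1 B=0 C=6 D=0 ZF=0 PC=4
Step 15: PC=4 exec 'ADD C, D'. After: A=1 B=0 C=6 D=0 ZF=0 PC=5
Step 16: PC=5 exec 'SUB A, 1'. After: A=0 B=0 C=6 D=0 ZF=1 PC=6
Step 17: PC=6 exec 'JNZ 2'. After: A=0 B=0 C=6 D=0 ZF=1 PC=7
Step 18: PC=7 exec 'MOV A, 1'. After: A=1 B=0 C=6 D=0 ZF=1 PC=8
Step 19: PC=8 exec 'MOV A, 4'. After: A=4 B=0 C=6 D=0 ZF=1 PC=9
Step 20: PC=9 exec 'ADD B, 3'. After: A=4 B=3 C=6 D=0 ZF=0 PC=10
Step 21: PC=10 exec 'ADD A, 2'. After: A=6 B=3 C=6 D=0 ZF=0 PC=11
Step 22: PC=11 exec 'MOV B, 5'. After: A=6 B=5 C=6 D=0 ZF=0 PC=12
Step 23: PC=12 exec 'HALT'. After: A=6 B=5 C=6 D=0 ZF=0 PC=12 HALTED
Total instructions executed: 23

Answer: 23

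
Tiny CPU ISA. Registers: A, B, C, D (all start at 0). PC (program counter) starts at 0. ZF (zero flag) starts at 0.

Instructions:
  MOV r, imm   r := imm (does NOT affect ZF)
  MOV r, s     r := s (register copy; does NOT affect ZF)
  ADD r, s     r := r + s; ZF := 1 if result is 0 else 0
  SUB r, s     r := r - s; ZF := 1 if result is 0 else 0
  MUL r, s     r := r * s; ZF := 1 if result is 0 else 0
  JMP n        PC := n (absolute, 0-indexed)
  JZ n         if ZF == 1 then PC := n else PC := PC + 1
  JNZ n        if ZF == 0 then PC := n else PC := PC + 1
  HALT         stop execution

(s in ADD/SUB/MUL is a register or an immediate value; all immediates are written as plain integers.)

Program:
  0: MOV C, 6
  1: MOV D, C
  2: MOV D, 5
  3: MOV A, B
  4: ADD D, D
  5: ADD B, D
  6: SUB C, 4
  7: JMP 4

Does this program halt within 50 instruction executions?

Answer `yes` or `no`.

Answer: no

Derivation:
Step 1: PC=0 exec 'MOV C, 6'. After: A=0 B=0 C=6 D=0 ZF=0 PC=1
Step 2: PC=1 exec 'MOV D, C'. After: A=0 B=0 C=6 D=6 ZF=0 PC=2
Step 3: PC=2 exec 'MOV D, 5'. After: A=0 B=0 C=6 D=5 ZF=0 PC=3
Step 4: PC=3 exec 'MOV A, B'. After: A=0 B=0 C=6 D=5 ZF=0 PC=4
Step 5: PC=4 exec 'ADD D, D'. After: A=0 B=0 C=6 D=10 ZF=0 PC=5
Step 6: PC=5 exec 'ADD B, D'. After: A=0 B=10 C=6 D=10 ZF=0 PC=6
Step 7: PC=6 exec 'SUB C, 4'. After: A=0 B=10 C=2 D=10 ZF=0 PC=7
Step 8: PC=7 exec 'JMP 4'. After: A=0 B=10 C=2 D=10 ZF=0 PC=4
Step 9: PC=4 exec 'ADD D, D'. After: A=0 B=10 C=2 D=20 ZF=0 PC=5
Step 10: PC=5 exec 'ADD B, D'. After: A=0 B=30 C=2 D=20 ZF=0 PC=6
Step 11: PC=6 exec 'SUB C, 4'. After: A=0 B=30 C=-2 D=20 ZF=0 PC=7
Step 12: PC=7 exec 'JMP 4'. After: A=0 B=30 C=-2 D=20 ZF=0 PC=4
Step 13: PC=4 exec 'ADD D, D'. After: A=0 B=30 C=-2 D=40 ZF=0 PC=5
Step 14: PC=5 exec 'ADD B, D'. After: A=0 B=70 C=-2 D=40 ZF=0 PC=6
Step 15: PC=6 exec 'SUB C, 4'. After: A=0 B=70 C=-6 D=40 ZF=0 PC=7
After 50 steps: not halted. PC revisits the same instructions with no path to HALT; will never halt.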